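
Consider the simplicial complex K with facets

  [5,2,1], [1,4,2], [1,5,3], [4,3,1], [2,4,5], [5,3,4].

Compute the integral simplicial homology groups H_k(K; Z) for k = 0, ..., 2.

H_0 ≅ Z,  H_1 = 0,  H_2 ≅ Z.

Fix the vertex order 1 < 2 < 3 < 4 < 5 and write every simplex with vertices in increasing order. Then dim K = 2 and the simplices of K are:

  0-simplices (5): [1], [2], [3], [4], [5]
  1-simplices (9): [1,2], [1,3], [1,4], [1,5], [2,4], [2,5], [3,4], [3,5], [4,5]
  2-simplices (6): [1,2,4], [1,2,5], [1,3,4], [1,3,5], [2,4,5], [3,4,5]

so the chain groups are C_0 ≅ Z^5, C_1 ≅ Z^9, C_2 ≅ Z^6.

∂_1: C_1 → C_0 is given by ∂[p,q] = [q] − [p]. For instance
  ∂[2,4] = [4] − [2].
The 5×9 boundary matrix has rank 4 and Smith normal form diag(1,1,1,1).

Boundary ∂_2: C_2 → C_1 acts by ∂[p,q,r] = [q,r] − [p,r] + [p,q]. For instance
  ∂[1,2,5] = [2,5] − [1,5] + [1,2],
  ∂[1,3,4] = [3,4] − [1,4] + [1,3].
The resulting 9×6 matrix has rank 5, and its Smith normal form has invariant factors (1,1,1,1,1).

From H_k ≅ ker(∂_k) / im(∂_{k+1}) we obtain:

  H_0: rank C_0 − rank ∂_1 = 5 − 4 = 1, and the invariant factors of ∂_1 are all 1, so H_0 = Z.
  H_1: rank ker ∂_1 − rank ∂_2 = (9 − 4) − 5 = 0, and the invariant factors of ∂_2 are all 1, so H_1 = 0.
  H_2: rank ker ∂_2 − rank ∂_3 = (6 − 5) − 0 = 1, and there is no ∂_3, so H_2 = Z.

As a check, the Euler characteristic is 5 − 9 + 6 = 2, which agrees with 1 − 0 + 1 = 2.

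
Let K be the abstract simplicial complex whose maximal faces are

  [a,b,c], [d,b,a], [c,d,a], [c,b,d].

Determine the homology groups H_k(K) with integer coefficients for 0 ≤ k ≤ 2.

H_0 ≅ Z,  H_1 = 0,  H_2 ≅ Z.

Order the vertices as a < b < c < d. Listing each simplex with vertices in this order, K has dimension 2 with simplices:

  0-simplices (4): a, b, c, d
  1-simplices (6): ab, ac, ad, bc, bd, cd
  2-simplices (4): abc, abd, acd, bcd

so the chain groups are C_0 ≅ Z^4, C_1 ≅ Z^6, C_2 ≅ Z^4.

∂_1: C_1 → C_0 maps an edge to its endpoints' difference, ∂[p,q] = q − p.
The 4×6 boundary matrix has rank 3 and Smith normal form diag(1,1,1).

∂_2: C_2 → C_1 maps a triangle to the signed sum of its edges. For instance
  ∂abc = bc − ac + ab,
  ∂abd = bd − ad + ab.
The 6×4 boundary matrix has rank 3 and Smith normal form diag(1,1,1).

Now H_k = ker ∂_k / im ∂_{k+1}, so:

  H_0: rank C_0 − rank ∂_1 = 4 − 3 = 1, and the invariant factors of ∂_1 are all 1, so H_0 ≅ Z.
  H_1: rank ker ∂_1 − rank ∂_2 = (6 − 3) − 3 = 0, and the invariant factors of ∂_2 are all 1, so H_1 ≅ 0.
  H_2: rank ker ∂_2 − rank ∂_3 = (4 − 3) − 0 = 1, and there is no ∂_3, so H_2 ≅ Z.

As a check, the Euler characteristic is 4 − 6 + 4 = 2, which agrees with 1 − 0 + 1 = 2.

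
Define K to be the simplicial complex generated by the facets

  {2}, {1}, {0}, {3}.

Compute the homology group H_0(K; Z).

Take the total order 0 < 1 < 2 < 3 on the vertex set. Then K (dimension 0) consists of the simplices:

  0-simplices (4): [0], [1], [2], [3]

so the chain groups are C_0 ≅ Z^4.

Now H_k = ker ∂_k / im ∂_{k+1}, so:

  H_0: rank C_0 − rank ∂_1 = 4 − 0 = 4, and there is no ∂_1, so H_0 = Z^4.

H_0 ≅ Z^4.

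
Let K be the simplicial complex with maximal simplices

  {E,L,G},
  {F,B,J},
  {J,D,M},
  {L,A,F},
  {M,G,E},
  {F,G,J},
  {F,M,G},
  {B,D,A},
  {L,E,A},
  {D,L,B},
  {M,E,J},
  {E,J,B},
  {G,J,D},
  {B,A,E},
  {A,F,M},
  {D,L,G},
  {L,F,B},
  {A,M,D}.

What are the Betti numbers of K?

We work with the vertex ordering A < B < D < E < F < G < J < L < M. The simplices of K, each written with vertices in increasing order, are:

  0-simplices (9): A, B, D, E, F, G, J, L, M
  1-simplices (27): AB, AD, AE, AF, AL, AM, BD, BE, BF, BJ, BL, DG, DJ, DL, DM, EG, EJ, EL, EM, FG, FJ, FL, FM, GJ, GL, GM, JM
  2-simplices (18): ABD, ABE, ADM, AEL, AFL, AFM, BDL, BEJ, BFJ, BFL, DGJ, DGL, DJM, EGL, EGM, EJM, FGJ, FGM

giving chain groups C_0 ≅ Z^9, C_1 ≅ Z^27, C_2 ≅ Z^18.

The boundary map ∂_1: C_1 → C_0 is given by ∂[p,q] = [q] − [p].
The 9×27 boundary matrix has rank 8 and Smith normal form diag(1,1,1,1,1,1,1,1).

∂_2: C_2 → C_1 sends each 2-simplex [p,q,r] to [q,r] − [p,r] + [p,q]. For instance
  ∂BDL = DL − BL + BD,
  ∂ABD = BD − AD + AB.
The resulting 27×18 matrix has rank 18, and its Smith normal form has invariant factors (1,1,1,1,1,1,1,1,1,1,1,1,1,1,1,1,1,2).

Computing H_k = (kernel of ∂_k) / (image of ∂_{k+1}):

  H_0: rank C_0 − rank ∂_1 = 9 − 8 = 1, and the invariant factors of ∂_1 are all 1, so H_0 = Z.
  H_1: rank ker ∂_1 − rank ∂_2 = (27 − 8) − 18 = 1, and ∂_2 has invariant factor 2 > 1, so H_1 = Z ⊕ Z/2.
  H_2: rank ker ∂_2 − rank ∂_3 = (18 − 18) − 0 = 0, and there is no ∂_3, so H_2 = 0.

As a check, the Euler characteristic is 9 − 27 + 18 = 0, which agrees with 1 − 1 + 0 = 0.
(K is a triangulation of the Klein bottle.)

Hence the Betti numbers are b_0 = 1, b_1 = 1, b_2 = 0.

b_0 = 1, b_1 = 1, b_2 = 0.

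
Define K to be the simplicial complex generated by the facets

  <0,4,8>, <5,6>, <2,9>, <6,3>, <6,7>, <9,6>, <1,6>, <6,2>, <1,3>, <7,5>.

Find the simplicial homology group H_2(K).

H_2 = 0.

Order the vertices as 0 < 1 < 2 < 3 < 4 < 5 < 6 < 7 < 8 < 9. Listing each simplex with vertices in this order, K has dimension 2 with simplices:

  0-simplices (10): [0], [1], [2], [3], [4], [5], [6], [7], [8], [9]
  1-simplices (12): [0,4], [0,8], [1,3], [1,6], [2,6], [2,9], [3,6], [4,8], [5,6], [5,7], [6,7], [6,9]
  2-simplices (1): [0,4,8]

so the chain groups are C_0 ≅ Z^10, C_1 ≅ Z^12, C_2 ≅ Z^1.

∂_1: C_1 → C_0 is given by ∂[p,q] = [q] − [p].
The resulting 10×12 matrix has rank 8, and its Smith normal form has invariant factors (1,1,1,1,1,1,1,1).

The boundary map ∂_2: C_2 → C_1 sends each 2-simplex [p,q,r] to [q,r] − [p,r] + [p,q]. For instance
  ∂[0,4,8] = [4,8] − [0,8] + [0,4].
The 12×1 boundary matrix has rank 1 and Smith normal form diag(1).

Reading off H_k = ker ∂_k / im ∂_{k+1}:

  H_2: rank ker ∂_2 − rank ∂_3 = (1 − 1) − 0 = 0, and there is no ∂_3, so H_2 = 0.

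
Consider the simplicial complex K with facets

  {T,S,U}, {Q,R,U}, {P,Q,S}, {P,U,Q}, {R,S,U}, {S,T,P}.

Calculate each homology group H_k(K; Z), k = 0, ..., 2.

K has 6 vertices, 12 edges, 6 triangles.
rank ∂_0 = 0, rank ∂_1 = 5 ⇒ b_0 = 6 − 0 − 5 = 1; all invariant factors of ∂_1 are 1 so no torsion. So H_0 ≅ Z.
rank ∂_1 = 5, rank ∂_2 = 6 ⇒ b_1 = 12 − 5 − 6 = 1; all invariant factors of ∂_2 are 1 so no torsion. So H_1 ≅ Z.
rank ∂_2 = 6, rank ∂_3 = 0 ⇒ b_2 = 6 − 6 − 0 = 0. So H_2 ≅ 0.

H_0 ≅ Z,  H_1 ≅ Z,  H_2 = 0.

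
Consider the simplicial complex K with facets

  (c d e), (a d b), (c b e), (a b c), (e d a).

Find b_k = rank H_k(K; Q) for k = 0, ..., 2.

Order the vertices as a < b < c < d < e. Listing each simplex with vertices in this order, K has dimension 2 with simplices:

  0-simplices (5): a, b, c, d, e
  1-simplices (10): ab, ac, ad, ae, bc, bd, be, cd, ce, de
  2-simplices (5): abc, abd, ade, bce, cde

giving chain groups C_0 ≅ Z^5, C_1 ≅ Z^10, C_2 ≅ Z^5.

Boundary ∂_1: C_1 → C_0 is given by ∂[p,q] = [q] − [p].
The resulting 5×10 matrix has rank 4, and its Smith normal form has invariant factors (1,1,1,1).

Boundary ∂_2: C_2 → C_1 sends each 2-simplex [p,q,r] to [q,r] − [p,r] + [p,q]. For instance
  ∂cde = de − ce + cd,
  ∂abc = bc − ac + ab.
The 10×5 boundary matrix has rank 5 and Smith normal form diag(1,1,1,1,1).

From H_k ≅ ker(∂_k) / im(∂_{k+1}) we obtain:

  H_0: rank C_0 − rank ∂_1 = 5 − 4 = 1, and the invariant factors of ∂_1 are all 1, so H_0 = Z.
  H_1: rank ker ∂_1 − rank ∂_2 = (10 − 4) − 5 = 1, and the invariant factors of ∂_2 are all 1, so H_1 = Z.
  H_2: rank ker ∂_2 − rank ∂_3 = (5 − 5) − 0 = 0, and there is no ∂_3, so H_2 = 0.

As a check, the Euler characteristic is 5 − 10 + 5 = 0, which agrees with 1 − 1 + 0 = 0.

Hence the Betti numbers are b_0 = 1, b_1 = 1, b_2 = 0.

b_0 = 1, b_1 = 1, b_2 = 0.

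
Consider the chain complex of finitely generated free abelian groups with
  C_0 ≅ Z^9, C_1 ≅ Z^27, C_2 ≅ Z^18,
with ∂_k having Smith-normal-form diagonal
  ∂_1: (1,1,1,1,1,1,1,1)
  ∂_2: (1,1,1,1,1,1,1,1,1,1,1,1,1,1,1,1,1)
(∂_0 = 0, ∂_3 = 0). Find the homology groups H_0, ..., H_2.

H_0: b_0 = 9 − 0 − 8 = 1; torsion from ∂_1 factors > 1: none. So H_0 = Z.
H_1: b_1 = 27 − 8 − 17 = 2; torsion from ∂_2 factors > 1: none. So H_1 = Z^2.
H_2: b_2 = 18 − 17 − 0 = 1; torsion from ∂_3 factors > 1: none. So H_2 = Z.

H_0 = Z,  H_1 = Z^2,  H_2 = Z.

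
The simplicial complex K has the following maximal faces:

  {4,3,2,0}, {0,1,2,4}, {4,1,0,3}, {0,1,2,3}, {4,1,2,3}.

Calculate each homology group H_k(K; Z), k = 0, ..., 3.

Fix the vertex order 0 < 1 < 2 < 3 < 4 and write every simplex with vertices in increasing order. Then dim K = 3 and the simplices of K are:

  0-simplices (5): [0], [1], [2], [3], [4]
  1-simplices (10): [0,1], [0,2], [0,3], [0,4], [1,2], [1,3], [1,4], [2,3], [2,4], [3,4]
  2-simplices (10): [0,1,2], [0,1,3], [0,1,4], [0,2,3], [0,2,4], [0,3,4], [1,2,3], [1,2,4], [1,3,4], [2,3,4]
  3-simplices (5): [0,1,2,3], [0,1,2,4], [0,1,3,4], [0,2,3,4], [1,2,3,4]

Hence C_0 ≅ Z^5, C_1 ≅ Z^10, C_2 ≅ Z^10, C_3 ≅ Z^5.

Boundary ∂_1: C_1 → C_0 is given by ∂[p,q] = [q] − [p].
The 5×10 boundary matrix has rank 4 and Smith normal form diag(1,1,1,1).

∂_2: C_2 → C_1 sends each 2-simplex [p,q,r] to [q,r] − [p,r] + [p,q]. For instance
  ∂[1,3,4] = [3,4] − [1,4] + [1,3],
  ∂[1,2,4] = [2,4] − [1,4] + [1,2].
The resulting 10×10 matrix has rank 6, and its Smith normal form has invariant factors (1,1,1,1,1,1).

Boundary ∂_3: C_3 → C_2 sends each 3-simplex σ to the alternating sum Σ_i (−1)^i (σ with its i-th vertex removed). For instance
  ∂[0,1,3,4] = [1,3,4] − [0,3,4] + [0,1,4] − [0,1,3],
  ∂[1,2,3,4] = [2,3,4] − [1,3,4] + [1,2,4] − [1,2,3].
The resulting 10×5 matrix has rank 4, and its Smith normal form has invariant factors (1,1,1,1).

From H_k ≅ ker(∂_k) / im(∂_{k+1}) we obtain:

  H_0: rank C_0 − rank ∂_1 = 5 − 4 = 1, and the invariant factors of ∂_1 are all 1, so H_0 = Z.
  H_1: rank ker ∂_1 − rank ∂_2 = (10 − 4) − 6 = 0, and the invariant factors of ∂_2 are all 1, so H_1 = 0.
  H_2: rank ker ∂_2 − rank ∂_3 = (10 − 6) − 4 = 0, and the invariant factors of ∂_3 are all 1, so H_2 = 0.
  H_3: rank ker ∂_3 − rank ∂_4 = (5 − 4) − 0 = 1, and there is no ∂_4, so H_3 = Z.

(K is a triangulation of the 3-sphere S^3.)

H_0 = Z,  H_1 = 0,  H_2 = 0,  H_3 = Z.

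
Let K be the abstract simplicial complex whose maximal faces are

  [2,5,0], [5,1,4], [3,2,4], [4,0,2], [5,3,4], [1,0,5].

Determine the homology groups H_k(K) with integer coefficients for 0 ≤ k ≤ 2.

Take the total order 0 < 1 < 2 < 3 < 4 < 5 on the vertex set. Then K (dimension 2) consists of the simplices:

  0-simplices (6): [0], [1], [2], [3], [4], [5]
  1-simplices (12): [0,1], [0,2], [0,4], [0,5], [1,4], [1,5], [2,3], [2,4], [2,5], [3,4], [3,5], [4,5]
  2-simplices (6): [0,1,5], [0,2,4], [0,2,5], [1,4,5], [2,3,4], [3,4,5]

so the chain groups are C_0 ≅ Z^6, C_1 ≅ Z^12, C_2 ≅ Z^6.

The boundary map ∂_1: C_1 → C_0 is given by ∂[p,q] = [q] − [p]. For instance
  ∂[2,5] = [5] − [2].
The 6×12 boundary matrix has rank 5 and Smith normal form diag(1,1,1,1,1).

The boundary map ∂_2: C_2 → C_1 acts by ∂[p,q,r] = [q,r] − [p,r] + [p,q]. For instance
  ∂[0,2,5] = [2,5] − [0,5] + [0,2],
  ∂[0,1,5] = [1,5] − [0,5] + [0,1].
The 12×6 boundary matrix has rank 6 and Smith normal form diag(1,1,1,1,1,1).

Reading off H_k = ker ∂_k / im ∂_{k+1}:

  H_0: rank C_0 − rank ∂_1 = 6 − 5 = 1, and the invariant factors of ∂_1 are all 1, so H_0 = Z.
  H_1: rank ker ∂_1 − rank ∂_2 = (12 − 5) − 6 = 1, and the invariant factors of ∂_2 are all 1, so H_1 = Z.
  H_2: rank ker ∂_2 − rank ∂_3 = (6 − 6) − 0 = 0, and there is no ∂_3, so H_2 = 0.

(K is a triangulation of the cylinder S^1 x I.)

H_0 ≅ Z,  H_1 ≅ Z,  H_2 = 0.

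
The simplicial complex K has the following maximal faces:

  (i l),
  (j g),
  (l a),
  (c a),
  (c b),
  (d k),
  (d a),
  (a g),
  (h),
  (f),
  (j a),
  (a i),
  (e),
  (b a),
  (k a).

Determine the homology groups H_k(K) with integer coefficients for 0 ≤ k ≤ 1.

We work with the vertex ordering a < b < c < d < e < f < g < h < i < j < k < l. The simplices of K, each written with vertices in increasing order, are:

  0-simplices (12): a, b, c, d, e, f, g, h, i, j, k, l
  1-simplices (12): ab, ac, ad, ag, ai, aj, ak, al, bc, dk, gj, il

Hence C_0 ≅ Z^12, C_1 ≅ Z^12.

∂_1: C_1 → C_0 maps an edge to its endpoints' difference, ∂[p,q] = q − p.
As a 12×12 matrix over Z this has rank 8, with invariant factors (1,1,1,1,1,1,1,1).

From H_k ≅ ker(∂_k) / im(∂_{k+1}) we obtain:

  H_0: rank C_0 − rank ∂_1 = 12 − 8 = 4, and the invariant factors of ∂_1 are all 1, so H_0 ≅ Z^4.
  H_1: rank ker ∂_1 − rank ∂_2 = (12 − 8) − 0 = 4, and there is no ∂_2, so H_1 ≅ Z^4.

H_0 = Z^4,  H_1 = Z^4.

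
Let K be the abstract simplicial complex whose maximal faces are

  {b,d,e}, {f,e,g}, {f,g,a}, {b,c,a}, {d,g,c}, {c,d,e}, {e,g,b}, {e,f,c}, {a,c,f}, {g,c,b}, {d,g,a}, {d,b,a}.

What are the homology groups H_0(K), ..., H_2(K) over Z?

K has 7 vertices, 18 edges, 12 triangles.
rank ∂_0 = 0, rank ∂_1 = 6 ⇒ b_0 = 7 − 0 − 6 = 1; all invariant factors of ∂_1 are 1 so no torsion. So H_0 ≅ Z.
rank ∂_1 = 6, rank ∂_2 = 12 ⇒ b_1 = 18 − 6 − 12 = 0; ∂_2 has invariant factor(s) [2] giving torsion. So H_1 ≅ Z/2.
rank ∂_2 = 12, rank ∂_3 = 0 ⇒ b_2 = 12 − 12 − 0 = 0. So H_2 ≅ 0.

H_0 ≅ Z,  H_1 ≅ Z/2,  H_2 = 0.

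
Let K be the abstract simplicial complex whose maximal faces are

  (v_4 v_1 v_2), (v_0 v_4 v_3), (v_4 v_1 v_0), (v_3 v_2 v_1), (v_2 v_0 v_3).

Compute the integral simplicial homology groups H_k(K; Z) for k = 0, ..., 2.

We work with the vertex ordering v_0 < v_1 < v_2 < v_3 < v_4. The simplices of K, each written with vertices in increasing order, are:

  0-simplices (5): [v_0], [v_1], [v_2], [v_3], [v_4]
  1-simplices (10): [v_0,v_1], [v_0,v_2], [v_0,v_3], [v_0,v_4], [v_1,v_2], [v_1,v_3], [v_1,v_4], [v_2,v_3], [v_2,v_4], [v_3,v_4]
  2-simplices (5): [v_0,v_1,v_4], [v_0,v_2,v_3], [v_0,v_3,v_4], [v_1,v_2,v_3], [v_1,v_2,v_4]

Hence C_0 ≅ Z^5, C_1 ≅ Z^10, C_2 ≅ Z^5.

The boundary map ∂_1: C_1 → C_0 maps an edge to its endpoints' difference, ∂[p,q] = q − p. For instance
  ∂[v_0,v_3] = [v_3] − [v_0].
As a 5×10 matrix over Z this has rank 4, with invariant factors (1,1,1,1).

∂_2: C_2 → C_1 acts by ∂[p,q,r] = [q,r] − [p,r] + [p,q]. For instance
  ∂[v_1,v_2,v_4] = [v_2,v_4] − [v_1,v_4] + [v_1,v_2],
  ∂[v_0,v_1,v_4] = [v_1,v_4] − [v_0,v_4] + [v_0,v_1].
The 10×5 boundary matrix has rank 5 and Smith normal form diag(1,1,1,1,1).

Computing H_k = (kernel of ∂_k) / (image of ∂_{k+1}):

  H_0: rank C_0 − rank ∂_1 = 5 − 4 = 1, and the invariant factors of ∂_1 are all 1, so H_0 = Z.
  H_1: rank ker ∂_1 − rank ∂_2 = (10 − 4) − 5 = 1, and the invariant factors of ∂_2 are all 1, so H_1 = Z.
  H_2: rank ker ∂_2 − rank ∂_3 = (5 − 5) − 0 = 0, and there is no ∂_3, so H_2 = 0.

As a check, the Euler characteristic is 5 − 10 + 5 = 0, which agrees with 1 − 1 + 0 = 0.

H_0 ≅ Z,  H_1 ≅ Z,  H_2 = 0.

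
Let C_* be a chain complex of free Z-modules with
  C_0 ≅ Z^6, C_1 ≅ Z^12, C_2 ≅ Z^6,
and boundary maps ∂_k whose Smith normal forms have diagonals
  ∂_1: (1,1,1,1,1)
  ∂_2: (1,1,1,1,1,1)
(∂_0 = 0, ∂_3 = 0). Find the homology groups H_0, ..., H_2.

H_0: b_0 = 6 − 0 − 5 = 1; torsion from ∂_1 factors > 1: none. So H_0 = Z.
H_1: b_1 = 12 − 5 − 6 = 1; torsion from ∂_2 factors > 1: none. So H_1 = Z.
H_2: b_2 = 6 − 6 − 0 = 0; torsion from ∂_3 factors > 1: none. So H_2 = 0.

H_0 = Z,  H_1 = Z,  H_2 = 0.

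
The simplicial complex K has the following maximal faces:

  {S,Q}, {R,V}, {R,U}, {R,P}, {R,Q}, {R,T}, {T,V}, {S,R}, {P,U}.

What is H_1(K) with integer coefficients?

Order the vertices as P < Q < R < S < T < U < V. Listing each simplex with vertices in this order, K has dimension 1 with simplices:

  0-simplices (7): P, Q, R, S, T, U, V
  1-simplices (9): PR, PU, QR, QS, RS, RT, RU, RV, TV

giving chain groups C_0 ≅ Z^7, C_1 ≅ Z^9.

∂_1: C_1 → C_0 is given by ∂[p,q] = [q] − [p]. For instance
  ∂RS = S − R.
As a 7×9 matrix over Z this has rank 6, with invariant factors (1,1,1,1,1,1).

From H_k ≅ ker(∂_k) / im(∂_{k+1}) we obtain:

  H_1: rank ker ∂_1 − rank ∂_2 = (9 − 6) − 0 = 3, and there is no ∂_2, so H_1 ≅ Z^3.

H_1 = Z^3.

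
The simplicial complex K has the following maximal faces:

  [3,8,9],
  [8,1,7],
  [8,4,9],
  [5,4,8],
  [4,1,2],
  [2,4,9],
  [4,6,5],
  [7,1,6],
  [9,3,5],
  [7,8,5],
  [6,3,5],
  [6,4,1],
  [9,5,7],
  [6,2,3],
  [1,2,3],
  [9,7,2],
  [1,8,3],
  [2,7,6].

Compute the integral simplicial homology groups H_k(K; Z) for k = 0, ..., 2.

H_0 ≅ Z,  H_1 ≅ Z ⊕ Z_2,  H_2 = 0.

We work with the vertex ordering 1 < 2 < 3 < 4 < 5 < 6 < 7 < 8 < 9. The simplices of K, each written with vertices in increasing order, are:

  0-simplices (9): [1], [2], [3], [4], [5], [6], [7], [8], [9]
  1-simplices (27): (27 of them)
  2-simplices (18): [1,2,3], [1,2,4], [1,3,8], [1,4,6], [1,6,7], [1,7,8], [2,3,6], [2,4,9], [2,6,7], [2,7,9], [3,5,6], [3,5,9], [3,8,9], [4,5,6], [4,5,8], [4,8,9], [5,7,8], [5,7,9]

giving chain groups C_0 ≅ Z^9, C_1 ≅ Z^27, C_2 ≅ Z^18.

The boundary map ∂_1: C_1 → C_0 is given by ∂[p,q] = [q] − [p].
As a 9×27 matrix over Z this has rank 8, with invariant factors (1,1,1,1,1,1,1,1).

Boundary ∂_2: C_2 → C_1 acts by ∂[p,q,r] = [q,r] − [p,r] + [p,q]. For instance
  ∂[1,2,3] = [2,3] − [1,3] + [1,2],
  ∂[1,3,8] = [3,8] − [1,8] + [1,3].
This gives a 27×18 integer matrix of rank 18; reducing to Smith normal form yields diagonal entries (1,1,1,1,1,1,1,1,1,1,1,1,1,1,1,1,1,2).

From H_k ≅ ker(∂_k) / im(∂_{k+1}) we obtain:

  H_0: rank C_0 − rank ∂_1 = 9 − 8 = 1, and the invariant factors of ∂_1 are all 1, so H_0 ≅ Z.
  H_1: rank ker ∂_1 − rank ∂_2 = (27 − 8) − 18 = 1, and ∂_2 has invariant factor 2 > 1, so H_1 ≅ Z ⊕ Z_2.
  H_2: rank ker ∂_2 − rank ∂_3 = (18 − 18) − 0 = 0, and there is no ∂_3, so H_2 ≅ 0.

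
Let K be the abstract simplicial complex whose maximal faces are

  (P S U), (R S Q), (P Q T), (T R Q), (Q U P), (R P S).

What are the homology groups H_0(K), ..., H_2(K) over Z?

H_0 ≅ Z,  H_1 ≅ Z,  H_2 = 0.

Fix the vertex order P < Q < R < S < T < U and write every simplex with vertices in increasing order. Then dim K = 2 and the simplices of K are:

  0-simplices (6): P, Q, R, S, T, U
  1-simplices (12): PQ, PR, PS, PT, PU, QR, QS, QT, QU, RS, RT, SU
  2-simplices (6): PQT, PQU, PRS, PSU, QRS, QRT

giving chain groups C_0 ≅ Z^6, C_1 ≅ Z^12, C_2 ≅ Z^6.

Boundary ∂_1: C_1 → C_0 maps an edge to its endpoints' difference, ∂[p,q] = q − p.
The resulting 6×12 matrix has rank 5, and its Smith normal form has invariant factors (1,1,1,1,1).

The boundary map ∂_2: C_2 → C_1 maps a triangle to the signed sum of its edges. For instance
  ∂PQT = QT − PT + PQ,
  ∂PQU = QU − PU + PQ.
The resulting 12×6 matrix has rank 6, and its Smith normal form has invariant factors (1,1,1,1,1,1).

Now H_k = ker ∂_k / im ∂_{k+1}, so:

  H_0: rank C_0 − rank ∂_1 = 6 − 5 = 1, and the invariant factors of ∂_1 are all 1, so H_0 ≅ Z.
  H_1: rank ker ∂_1 − rank ∂_2 = (12 − 5) − 6 = 1, and the invariant factors of ∂_2 are all 1, so H_1 ≅ Z.
  H_2: rank ker ∂_2 − rank ∂_3 = (6 − 6) − 0 = 0, and there is no ∂_3, so H_2 ≅ 0.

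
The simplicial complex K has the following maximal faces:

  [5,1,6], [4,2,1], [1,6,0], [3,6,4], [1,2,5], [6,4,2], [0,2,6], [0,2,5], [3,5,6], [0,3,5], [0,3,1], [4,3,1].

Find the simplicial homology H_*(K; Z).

H_0 ≅ Z,  H_1 ≅ Z/2,  H_2 = 0.

Fix the vertex order 0 < 1 < 2 < 3 < 4 < 5 < 6 and write every simplex with vertices in increasing order. Then dim K = 2 and the simplices of K are:

  0-simplices (7): [0], [1], [2], [3], [4], [5], [6]
  1-simplices (18): [0,1], [0,2], [0,3], [0,5], [0,6], [1,2], [1,3], [1,4], [1,5], [1,6], [2,4], [2,5], [2,6], [3,4], [3,5], [3,6], [4,6], [5,6]
  2-simplices (12): [0,1,3], [0,1,6], [0,2,5], [0,2,6], [0,3,5], [1,2,4], [1,2,5], [1,3,4], [1,5,6], [2,4,6], [3,4,6], [3,5,6]

so the chain groups are C_0 ≅ Z^7, C_1 ≅ Z^18, C_2 ≅ Z^12.

∂_1: C_1 → C_0 sends each edge [p,q] (with p < q) to q − p. For instance
  ∂[0,5] = [5] − [0].
This gives a 7×18 integer matrix of rank 6; reducing to Smith normal form yields diagonal entries (1,1,1,1,1,1).

Boundary ∂_2: C_2 → C_1 acts by ∂[p,q,r] = [q,r] − [p,r] + [p,q]. For instance
  ∂[0,3,5] = [3,5] − [0,5] + [0,3],
  ∂[0,2,5] = [2,5] − [0,5] + [0,2].
The resulting 18×12 matrix has rank 12, and its Smith normal form has invariant factors (1,1,1,1,1,1,1,1,1,1,1,2).

From H_k ≅ ker(∂_k) / im(∂_{k+1}) we obtain:

  H_0: rank C_0 − rank ∂_1 = 7 − 6 = 1, and the invariant factors of ∂_1 are all 1, so H_0 ≅ Z.
  H_1: rank ker ∂_1 − rank ∂_2 = (18 − 6) − 12 = 0, and ∂_2 has invariant factor 2 > 1, so H_1 ≅ Z/2.
  H_2: rank ker ∂_2 − rank ∂_3 = (12 − 12) − 0 = 0, and there is no ∂_3, so H_2 ≅ 0.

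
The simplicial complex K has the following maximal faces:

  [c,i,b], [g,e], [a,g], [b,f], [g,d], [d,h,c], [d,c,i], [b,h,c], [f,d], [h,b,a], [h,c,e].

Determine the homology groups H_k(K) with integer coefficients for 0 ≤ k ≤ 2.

H_0 = Z,  H_1 = Z^3,  H_2 = 0.

Order the vertices as a < b < c < d < e < f < g < h < i. Listing each simplex with vertices in this order, K has dimension 2 with simplices:

  0-simplices (9): a, b, c, d, e, f, g, h, i
  1-simplices (17): ab, ag, ah, bc, bf, bh, bi, cd, ce, ch, ci, df, dg, dh, di, eg, eh
  2-simplices (6): abh, bch, bci, cdh, cdi, ceh

giving chain groups C_0 ≅ Z^9, C_1 ≅ Z^17, C_2 ≅ Z^6.

The boundary map ∂_1: C_1 → C_0 is given by ∂[p,q] = [q] − [p]. For instance
  ∂ab = b − a.
This gives a 9×17 integer matrix of rank 8; reducing to Smith normal form yields diagonal entries (1,1,1,1,1,1,1,1).

∂_2: C_2 → C_1 maps a triangle to the signed sum of its edges. For instance
  ∂abh = bh − ah + ab,
  ∂cdh = dh − ch + cd.
The 17×6 boundary matrix has rank 6 and Smith normal form diag(1,1,1,1,1,1).

From H_k ≅ ker(∂_k) / im(∂_{k+1}) we obtain:

  H_0: rank C_0 − rank ∂_1 = 9 − 8 = 1, and the invariant factors of ∂_1 are all 1, so H_0 = Z.
  H_1: rank ker ∂_1 − rank ∂_2 = (17 − 8) − 6 = 3, and the invariant factors of ∂_2 are all 1, so H_1 = Z^3.
  H_2: rank ker ∂_2 − rank ∂_3 = (6 − 6) − 0 = 0, and there is no ∂_3, so H_2 = 0.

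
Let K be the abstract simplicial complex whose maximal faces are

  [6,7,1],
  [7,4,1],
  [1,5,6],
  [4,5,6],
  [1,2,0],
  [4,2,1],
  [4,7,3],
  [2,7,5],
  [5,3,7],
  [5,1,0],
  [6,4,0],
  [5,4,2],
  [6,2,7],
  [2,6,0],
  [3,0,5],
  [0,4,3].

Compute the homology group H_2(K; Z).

Fix the vertex order 0 < 1 < 2 < 3 < 4 < 5 < 6 < 7 and write every simplex with vertices in increasing order. Then dim K = 2 and the simplices of K are:

  0-simplices (8): [0], [1], [2], [3], [4], [5], [6], [7]
  1-simplices (24): (24 of them)
  2-simplices (16): [0,1,2], [0,1,5], [0,2,6], [0,3,4], [0,3,5], [0,4,6], [1,2,4], [1,4,7], [1,5,6], [1,6,7], [2,4,5], [2,5,7], [2,6,7], [3,4,7], [3,5,7], [4,5,6]

so the chain groups are C_0 ≅ Z^8, C_1 ≅ Z^24, C_2 ≅ Z^16.

Boundary ∂_1: C_1 → C_0 sends each edge [p,q] (with p < q) to q − p. For instance
  ∂[2,5] = [5] − [2].
The resulting 8×24 matrix has rank 7, and its Smith normal form has invariant factors (1,1,1,1,1,1,1).

Boundary ∂_2: C_2 → C_1 acts by ∂[p,q,r] = [q,r] − [p,r] + [p,q]. For instance
  ∂[4,5,6] = [5,6] − [4,6] + [4,5],
  ∂[2,6,7] = [6,7] − [2,7] + [2,6].
The resulting 24×16 matrix has rank 15, and its Smith normal form has invariant factors (1,1,1,1,1,1,1,1,1,1,1,1,1,1,1).

Reading off H_k = ker ∂_k / im ∂_{k+1}:

  H_2: rank ker ∂_2 − rank ∂_3 = (16 − 15) − 0 = 1, and there is no ∂_3, so H_2 ≅ Z.

(K is a triangulation of the torus T^2.)

H_2 = Z.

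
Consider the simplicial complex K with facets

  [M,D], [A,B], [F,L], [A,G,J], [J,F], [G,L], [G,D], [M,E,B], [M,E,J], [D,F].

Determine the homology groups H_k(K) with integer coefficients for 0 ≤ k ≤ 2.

H_0 = Z,  H_1 = Z^4,  H_2 = 0.

Fix the vertex order A < B < D < E < F < G < J < L < M and write every simplex with vertices in increasing order. Then dim K = 2 and the simplices of K are:

  0-simplices (9): A, B, D, E, F, G, J, L, M
  1-simplices (15): AB, AG, AJ, BE, BM, DF, DG, DM, EJ, EM, FJ, FL, GJ, GL, JM
  2-simplices (3): AGJ, BEM, EJM

so the chain groups are C_0 ≅ Z^9, C_1 ≅ Z^15, C_2 ≅ Z^3.

Boundary ∂_1: C_1 → C_0 is given by ∂[p,q] = [q] − [p]. For instance
  ∂DG = G − D.
The 9×15 boundary matrix has rank 8 and Smith normal form diag(1,1,1,1,1,1,1,1).

∂_2: C_2 → C_1 sends each 2-simplex [p,q,r] to [q,r] − [p,r] + [p,q]. For instance
  ∂BEM = EM − BM + BE,
  ∂EJM = JM − EM + EJ.
The resulting 15×3 matrix has rank 3, and its Smith normal form has invariant factors (1,1,1).

Reading off H_k = ker ∂_k / im ∂_{k+1}:

  H_0: rank C_0 − rank ∂_1 = 9 − 8 = 1, and the invariant factors of ∂_1 are all 1, so H_0 ≅ Z.
  H_1: rank ker ∂_1 − rank ∂_2 = (15 − 8) − 3 = 4, and the invariant factors of ∂_2 are all 1, so H_1 ≅ Z^4.
  H_2: rank ker ∂_2 − rank ∂_3 = (3 − 3) − 0 = 0, and there is no ∂_3, so H_2 ≅ 0.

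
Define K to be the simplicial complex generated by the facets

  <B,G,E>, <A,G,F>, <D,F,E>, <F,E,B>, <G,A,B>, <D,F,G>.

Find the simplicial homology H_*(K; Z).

We work with the vertex ordering A < B < D < E < F < G. The simplices of K, each written with vertices in increasing order, are:

  0-simplices (6): A, B, D, E, F, G
  1-simplices (12): AB, AF, AG, BE, BF, BG, DE, DF, DG, EF, EG, FG
  2-simplices (6): ABG, AFG, BEF, BEG, DEF, DFG

so the chain groups are C_0 ≅ Z^6, C_1 ≅ Z^12, C_2 ≅ Z^6.

∂_1: C_1 → C_0 is given by ∂[p,q] = [q] − [p]. For instance
  ∂FG = G − F.
This gives a 6×12 integer matrix of rank 5; reducing to Smith normal form yields diagonal entries (1,1,1,1,1).

∂_2: C_2 → C_1 maps a triangle to the signed sum of its edges. For instance
  ∂DEF = EF − DF + DE,
  ∂ABG = BG − AG + AB.
The resulting 12×6 matrix has rank 6, and its Smith normal form has invariant factors (1,1,1,1,1,1).

Computing H_k = (kernel of ∂_k) / (image of ∂_{k+1}):

  H_0: rank C_0 − rank ∂_1 = 6 − 5 = 1, and the invariant factors of ∂_1 are all 1, so H_0 = Z.
  H_1: rank ker ∂_1 − rank ∂_2 = (12 − 5) − 6 = 1, and the invariant factors of ∂_2 are all 1, so H_1 = Z.
  H_2: rank ker ∂_2 − rank ∂_3 = (6 − 6) − 0 = 0, and there is no ∂_3, so H_2 = 0.

As a check, the Euler characteristic is 6 − 12 + 6 = 0, which agrees with 1 − 1 + 0 = 0.
(K is a triangulation of the cylinder S^1 x I.)

H_0 ≅ Z,  H_1 ≅ Z,  H_2 = 0.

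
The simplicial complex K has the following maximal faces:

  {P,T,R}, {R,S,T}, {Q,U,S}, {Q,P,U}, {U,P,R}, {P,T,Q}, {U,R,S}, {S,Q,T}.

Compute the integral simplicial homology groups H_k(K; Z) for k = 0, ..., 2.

H_0 ≅ Z,  H_1 = 0,  H_2 ≅ Z.

K has 6 vertices, 12 edges, 8 triangles.
rank ∂_0 = 0, rank ∂_1 = 5 ⇒ b_0 = 6 − 0 − 5 = 1; all invariant factors of ∂_1 are 1 so no torsion. So H_0 = Z.
rank ∂_1 = 5, rank ∂_2 = 7 ⇒ b_1 = 12 − 5 − 7 = 0; all invariant factors of ∂_2 are 1 so no torsion. So H_1 = 0.
rank ∂_2 = 7, rank ∂_3 = 0 ⇒ b_2 = 8 − 7 − 0 = 1. So H_2 = Z.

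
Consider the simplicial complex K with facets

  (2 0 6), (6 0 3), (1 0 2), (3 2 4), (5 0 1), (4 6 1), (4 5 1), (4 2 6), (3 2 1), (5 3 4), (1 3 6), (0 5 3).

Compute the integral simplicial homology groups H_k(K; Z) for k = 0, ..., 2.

H_0 ≅ Z,  H_1 ≅ Z/2Z,  H_2 = 0.

Fix the vertex order 0 < 1 < 2 < 3 < 4 < 5 < 6 and write every simplex with vertices in increasing order. Then dim K = 2 and the simplices of K are:

  0-simplices (7): [0], [1], [2], [3], [4], [5], [6]
  1-simplices (18): [0,1], [0,2], [0,3], [0,5], [0,6], [1,2], [1,3], [1,4], [1,5], [1,6], [2,3], [2,4], [2,6], [3,4], [3,5], [3,6], [4,5], [4,6]
  2-simplices (12): [0,1,2], [0,1,5], [0,2,6], [0,3,5], [0,3,6], [1,2,3], [1,3,6], [1,4,5], [1,4,6], [2,3,4], [2,4,6], [3,4,5]

Hence C_0 ≅ Z^7, C_1 ≅ Z^18, C_2 ≅ Z^12.

∂_1: C_1 → C_0 sends each edge [p,q] (with p < q) to q − p.
This gives a 7×18 integer matrix of rank 6; reducing to Smith normal form yields diagonal entries (1,1,1,1,1,1).

The boundary map ∂_2: C_2 → C_1 sends each 2-simplex [p,q,r] to [q,r] − [p,r] + [p,q]. For instance
  ∂[3,4,5] = [4,5] − [3,5] + [3,4],
  ∂[0,3,6] = [3,6] − [0,6] + [0,3].
This gives a 18×12 integer matrix of rank 12; reducing to Smith normal form yields diagonal entries (1,1,1,1,1,1,1,1,1,1,1,2).

Reading off H_k = ker ∂_k / im ∂_{k+1}:

  H_0: rank C_0 − rank ∂_1 = 7 − 6 = 1, and the invariant factors of ∂_1 are all 1, so H_0 ≅ Z.
  H_1: rank ker ∂_1 − rank ∂_2 = (18 − 6) − 12 = 0, and ∂_2 has invariant factor 2 > 1, so H_1 ≅ Z/2Z.
  H_2: rank ker ∂_2 − rank ∂_3 = (12 − 12) − 0 = 0, and there is no ∂_3, so H_2 ≅ 0.

As a check, the Euler characteristic is 7 − 18 + 12 = 1, which agrees with 1 − 0 + 0 = 1.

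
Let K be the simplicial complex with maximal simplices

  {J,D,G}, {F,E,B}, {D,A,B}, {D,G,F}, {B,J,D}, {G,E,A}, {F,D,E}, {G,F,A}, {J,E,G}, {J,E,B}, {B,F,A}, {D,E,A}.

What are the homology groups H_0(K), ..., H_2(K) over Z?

Fix the vertex order A < B < D < E < F < G < J and write every simplex with vertices in increasing order. Then dim K = 2 and the simplices of K are:

  0-simplices (7): A, B, D, E, F, G, J
  1-simplices (18): AB, AD, AE, AF, AG, BD, BE, BF, BJ, DE, DF, DG, DJ, EF, EG, EJ, FG, GJ
  2-simplices (12): ABD, ABF, ADE, AEG, AFG, BDJ, BEF, BEJ, DEF, DFG, DGJ, EGJ

so the chain groups are C_0 ≅ Z^7, C_1 ≅ Z^18, C_2 ≅ Z^12.

The boundary map ∂_1: C_1 → C_0 is given by ∂[p,q] = [q] − [p].
The resulting 7×18 matrix has rank 6, and its Smith normal form has invariant factors (1,1,1,1,1,1).

Boundary ∂_2: C_2 → C_1 sends each 2-simplex [p,q,r] to [q,r] − [p,r] + [p,q]. For instance
  ∂ABD = BD − AD + AB,
  ∂EGJ = GJ − EJ + EG.
The resulting 18×12 matrix has rank 12, and its Smith normal form has invariant factors (1,1,1,1,1,1,1,1,1,1,1,2).

Computing H_k = (kernel of ∂_k) / (image of ∂_{k+1}):

  H_0: rank C_0 − rank ∂_1 = 7 − 6 = 1, and the invariant factors of ∂_1 are all 1, so H_0 ≅ Z.
  H_1: rank ker ∂_1 − rank ∂_2 = (18 − 6) − 12 = 0, and ∂_2 has invariant factor 2 > 1, so H_1 ≅ Z/2.
  H_2: rank ker ∂_2 − rank ∂_3 = (12 − 12) − 0 = 0, and there is no ∂_3, so H_2 ≅ 0.

H_0 = Z,  H_1 = Z/2,  H_2 = 0.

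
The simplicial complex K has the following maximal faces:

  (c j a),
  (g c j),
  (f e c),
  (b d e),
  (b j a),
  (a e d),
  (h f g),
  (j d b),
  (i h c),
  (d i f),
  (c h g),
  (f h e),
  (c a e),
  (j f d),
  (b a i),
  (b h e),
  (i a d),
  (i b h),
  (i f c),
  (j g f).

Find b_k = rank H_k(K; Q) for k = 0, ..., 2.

b_0 = 1, b_1 = 1, b_2 = 0.

We work with the vertex ordering a < b < c < d < e < f < g < h < i < j. The simplices of K, each written with vertices in increasing order, are:

  0-simplices (10): a, b, c, d, e, f, g, h, i, j
  1-simplices (30): ab, ac, ad, ae, ai, aj, bd, be, bh, bi, bj, ce, cf, cg, ch, ci, cj, de, df, di, dj, ef, eh, fg, fh, fi, fj, gh, gj, hi
  2-simplices (20): abi, abj, ace, acj, ade, adi, bde, bdj, beh, bhi, cef, cfi, cgh, cgj, chi, dfi, dfj, efh, fgh, fgj

giving chain groups C_0 ≅ Z^10, C_1 ≅ Z^30, C_2 ≅ Z^20.

∂_1: C_1 → C_0 sends each edge [p,q] (with p < q) to q − p.
The 10×30 boundary matrix has rank 9 and Smith normal form diag(1,1,1,1,1,1,1,1,1).

The boundary map ∂_2: C_2 → C_1 acts by ∂[p,q,r] = [q,r] − [p,r] + [p,q]. For instance
  ∂abi = bi − ai + ab,
  ∂abj = bj − aj + ab.
The 30×20 boundary matrix has rank 20 and Smith normal form diag(1,1,1,1,1,1,1,1,1,1,1,1,1,1,1,1,1,1,1,2).

Reading off H_k = ker ∂_k / im ∂_{k+1}:

  H_0: rank C_0 − rank ∂_1 = 10 − 9 = 1, and the invariant factors of ∂_1 are all 1, so H_0 ≅ Z.
  H_1: rank ker ∂_1 − rank ∂_2 = (30 − 9) − 20 = 1, and ∂_2 has invariant factor 2 > 1, so H_1 ≅ Z ⊕ Z/2Z.
  H_2: rank ker ∂_2 − rank ∂_3 = (20 − 20) − 0 = 0, and there is no ∂_3, so H_2 ≅ 0.

Hence the Betti numbers are b_0 = 1, b_1 = 1, b_2 = 0.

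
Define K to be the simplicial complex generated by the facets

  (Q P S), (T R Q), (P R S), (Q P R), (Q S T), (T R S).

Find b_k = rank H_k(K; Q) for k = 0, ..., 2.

b_0 = 1, b_1 = 0, b_2 = 1.

Take the total order P < Q < R < S < T on the vertex set. Then K (dimension 2) consists of the simplices:

  0-simplices (5): P, Q, R, S, T
  1-simplices (9): PQ, PR, PS, QR, QS, QT, RS, RT, ST
  2-simplices (6): PQR, PQS, PRS, QRT, QST, RST

Hence C_0 ≅ Z^5, C_1 ≅ Z^9, C_2 ≅ Z^6.

The boundary map ∂_1: C_1 → C_0 is given by ∂[p,q] = [q] − [p]. For instance
  ∂RT = T − R.
The resulting 5×9 matrix has rank 4, and its Smith normal form has invariant factors (1,1,1,1).

∂_2: C_2 → C_1 maps a triangle to the signed sum of its edges. For instance
  ∂RST = ST − RT + RS,
  ∂PRS = RS − PS + PR.
As a 9×6 matrix over Z this has rank 5, with invariant factors (1,1,1,1,1).

Computing H_k = (kernel of ∂_k) / (image of ∂_{k+1}):

  H_0: rank C_0 − rank ∂_1 = 5 − 4 = 1, and the invariant factors of ∂_1 are all 1, so H_0 = Z.
  H_1: rank ker ∂_1 − rank ∂_2 = (9 − 4) − 5 = 0, and the invariant factors of ∂_2 are all 1, so H_1 = 0.
  H_2: rank ker ∂_2 − rank ∂_3 = (6 − 5) − 0 = 1, and there is no ∂_3, so H_2 = Z.

Hence the Betti numbers are b_0 = 1, b_1 = 0, b_2 = 1.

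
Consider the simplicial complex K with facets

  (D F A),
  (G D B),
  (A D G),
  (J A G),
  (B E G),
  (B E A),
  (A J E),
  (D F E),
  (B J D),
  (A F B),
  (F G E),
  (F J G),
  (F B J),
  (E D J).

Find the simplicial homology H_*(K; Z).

H_0 = Z,  H_1 = Z^2,  H_2 = Z.

Order the vertices as A < B < D < E < F < G < J. Listing each simplex with vertices in this order, K has dimension 2 with simplices:

  0-simplices (7): A, B, D, E, F, G, J
  1-simplices (21): AB, AD, AE, AF, AG, AJ, BD, BE, BF, BG, BJ, DE, DF, DG, DJ, EF, EG, EJ, FG, FJ, GJ
  2-simplices (14): ABE, ABF, ADF, ADG, AEJ, AGJ, BDG, BDJ, BEG, BFJ, DEF, DEJ, EFG, FGJ

so the chain groups are C_0 ≅ Z^7, C_1 ≅ Z^21, C_2 ≅ Z^14.

The boundary map ∂_1: C_1 → C_0 sends each edge [p,q] (with p < q) to q − p.
The resulting 7×21 matrix has rank 6, and its Smith normal form has invariant factors (1,1,1,1,1,1).

∂_2: C_2 → C_1 maps a triangle to the signed sum of its edges. For instance
  ∂AGJ = GJ − AJ + AG,
  ∂BEG = EG − BG + BE.
The 21×14 boundary matrix has rank 13 and Smith normal form diag(1,1,1,1,1,1,1,1,1,1,1,1,1).

Reading off H_k = ker ∂_k / im ∂_{k+1}:

  H_0: rank C_0 − rank ∂_1 = 7 − 6 = 1, and the invariant factors of ∂_1 are all 1, so H_0 ≅ Z.
  H_1: rank ker ∂_1 − rank ∂_2 = (21 − 6) − 13 = 2, and the invariant factors of ∂_2 are all 1, so H_1 ≅ Z^2.
  H_2: rank ker ∂_2 − rank ∂_3 = (14 − 13) − 0 = 1, and there is no ∂_3, so H_2 ≅ Z.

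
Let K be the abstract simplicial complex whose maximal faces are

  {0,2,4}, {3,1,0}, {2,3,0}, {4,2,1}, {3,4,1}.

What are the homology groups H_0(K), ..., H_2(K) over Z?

Take the total order 0 < 1 < 2 < 3 < 4 on the vertex set. Then K (dimension 2) consists of the simplices:

  0-simplices (5): [0], [1], [2], [3], [4]
  1-simplices (10): [0,1], [0,2], [0,3], [0,4], [1,2], [1,3], [1,4], [2,3], [2,4], [3,4]
  2-simplices (5): [0,1,3], [0,2,3], [0,2,4], [1,2,4], [1,3,4]

Hence C_0 ≅ Z^5, C_1 ≅ Z^10, C_2 ≅ Z^5.

Boundary ∂_1: C_1 → C_0 maps an edge to its endpoints' difference, ∂[p,q] = q − p. For instance
  ∂[1,3] = [3] − [1].
The resulting 5×10 matrix has rank 4, and its Smith normal form has invariant factors (1,1,1,1).

The boundary map ∂_2: C_2 → C_1 sends each 2-simplex [p,q,r] to [q,r] − [p,r] + [p,q]. For instance
  ∂[0,2,3] = [2,3] − [0,3] + [0,2],
  ∂[1,2,4] = [2,4] − [1,4] + [1,2].
This gives a 10×5 integer matrix of rank 5; reducing to Smith normal form yields diagonal entries (1,1,1,1,1).

Reading off H_k = ker ∂_k / im ∂_{k+1}:

  H_0: rank C_0 − rank ∂_1 = 5 − 4 = 1, and the invariant factors of ∂_1 are all 1, so H_0 = Z.
  H_1: rank ker ∂_1 − rank ∂_2 = (10 − 4) − 5 = 1, and the invariant factors of ∂_2 are all 1, so H_1 = Z.
  H_2: rank ker ∂_2 − rank ∂_3 = (5 − 5) − 0 = 0, and there is no ∂_3, so H_2 = 0.

As a check, the Euler characteristic is 5 − 10 + 5 = 0, which agrees with 1 − 1 + 0 = 0.

H_0 ≅ Z,  H_1 ≅ Z,  H_2 = 0.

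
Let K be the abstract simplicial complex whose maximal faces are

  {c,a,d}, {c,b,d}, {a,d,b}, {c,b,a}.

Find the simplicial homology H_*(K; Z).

We work with the vertex ordering a < b < c < d. The simplices of K, each written with vertices in increasing order, are:

  0-simplices (4): a, b, c, d
  1-simplices (6): ab, ac, ad, bc, bd, cd
  2-simplices (4): abc, abd, acd, bcd

so the chain groups are C_0 ≅ Z^4, C_1 ≅ Z^6, C_2 ≅ Z^4.

∂_1: C_1 → C_0 maps an edge to its endpoints' difference, ∂[p,q] = q − p. For instance
  ∂bc = c − b.
The resulting 4×6 matrix has rank 3, and its Smith normal form has invariant factors (1,1,1).

Boundary ∂_2: C_2 → C_1 maps a triangle to the signed sum of its edges. For instance
  ∂acd = cd − ad + ac,
  ∂abc = bc − ac + ab.
The 6×4 boundary matrix has rank 3 and Smith normal form diag(1,1,1).

Now H_k = ker ∂_k / im ∂_{k+1}, so:

  H_0: rank C_0 − rank ∂_1 = 4 − 3 = 1, and the invariant factors of ∂_1 are all 1, so H_0 ≅ Z.
  H_1: rank ker ∂_1 − rank ∂_2 = (6 − 3) − 3 = 0, and the invariant factors of ∂_2 are all 1, so H_1 ≅ 0.
  H_2: rank ker ∂_2 − rank ∂_3 = (4 − 3) − 0 = 1, and there is no ∂_3, so H_2 ≅ Z.

H_0 ≅ Z,  H_1 = 0,  H_2 ≅ Z.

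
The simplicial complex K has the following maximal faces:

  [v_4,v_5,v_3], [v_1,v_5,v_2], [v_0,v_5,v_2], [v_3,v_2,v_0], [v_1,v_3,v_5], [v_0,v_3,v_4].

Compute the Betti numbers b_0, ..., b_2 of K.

Fix the vertex order v_0 < v_1 < v_2 < v_3 < v_4 < v_5 and write every simplex with vertices in increasing order. Then dim K = 2 and the simplices of K are:

  0-simplices (6): [v_0], [v_1], [v_2], [v_3], [v_4], [v_5]
  1-simplices (12): [v_0,v_2], [v_0,v_3], [v_0,v_4], [v_0,v_5], [v_1,v_2], [v_1,v_3], [v_1,v_5], [v_2,v_3], [v_2,v_5], [v_3,v_4], [v_3,v_5], [v_4,v_5]
  2-simplices (6): [v_0,v_2,v_3], [v_0,v_2,v_5], [v_0,v_3,v_4], [v_1,v_2,v_5], [v_1,v_3,v_5], [v_3,v_4,v_5]

giving chain groups C_0 ≅ Z^6, C_1 ≅ Z^12, C_2 ≅ Z^6.

Boundary ∂_1: C_1 → C_0 is given by ∂[p,q] = [q] − [p].
As a 6×12 matrix over Z this has rank 5, with invariant factors (1,1,1,1,1).

∂_2: C_2 → C_1 acts by ∂[p,q,r] = [q,r] − [p,r] + [p,q]. For instance
  ∂[v_3,v_4,v_5] = [v_4,v_5] − [v_3,v_5] + [v_3,v_4],
  ∂[v_0,v_2,v_3] = [v_2,v_3] − [v_0,v_3] + [v_0,v_2].
As a 12×6 matrix over Z this has rank 6, with invariant factors (1,1,1,1,1,1).

From H_k ≅ ker(∂_k) / im(∂_{k+1}) we obtain:

  H_0: rank C_0 − rank ∂_1 = 6 − 5 = 1, and the invariant factors of ∂_1 are all 1, so H_0 ≅ Z.
  H_1: rank ker ∂_1 − rank ∂_2 = (12 − 5) − 6 = 1, and the invariant factors of ∂_2 are all 1, so H_1 ≅ Z.
  H_2: rank ker ∂_2 − rank ∂_3 = (6 − 6) − 0 = 0, and there is no ∂_3, so H_2 ≅ 0.

As a check, the Euler characteristic is 6 − 12 + 6 = 0, which agrees with 1 − 1 + 0 = 0.
(K is a triangulation of the cylinder S^1 x I.)

Hence the Betti numbers are b_0 = 1, b_1 = 1, b_2 = 0.

b_0 = 1, b_1 = 1, b_2 = 0.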